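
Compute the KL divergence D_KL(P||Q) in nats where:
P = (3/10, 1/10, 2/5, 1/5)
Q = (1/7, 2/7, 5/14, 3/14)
0.1491 nats

KL divergence: D_KL(P||Q) = Σ p(x) log(p(x)/q(x))

Computing term by term:
  x=0: 3/10 × log_e[(3/10)/(1/7)] = 3/10 × 0.7419 = 0.2226
  x=1: 1/10 × log_e[(1/10)/(2/7)] = 1/10 × -1.0498 = -0.1050
  x=2: 2/5 × log_e[(2/5)/(5/14)] = 2/5 × 0.1133 = 0.0453
  x=3: 1/5 × log_e[(1/5)/(3/14)] = 1/5 × -0.0690 = -0.0138

D_KL(P||Q) = 0.1491 nats

Note: KL divergence is always non-negative and equals 0 iff P = Q.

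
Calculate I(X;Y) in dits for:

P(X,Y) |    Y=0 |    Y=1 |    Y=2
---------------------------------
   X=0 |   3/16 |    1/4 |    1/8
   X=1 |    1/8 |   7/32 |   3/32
0.0008 dits

Mutual information: I(X;Y) = H(X) + H(Y) - H(X,Y)

Marginals:
P(X) = (9/16, 7/16), H(X) = 0.2976 dits
P(Y) = (5/16, 15/32, 7/32), H(Y) = 0.4565 dits

Joint entropy: H(X,Y) = 0.7534 dits

I(X;Y) = 0.2976 + 0.4565 - 0.7534 = 0.0008 dits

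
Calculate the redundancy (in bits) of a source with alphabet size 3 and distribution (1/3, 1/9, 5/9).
0.2333 bits

Redundancy measures how far a source is from maximum entropy:
R = H_max - H(X)

Maximum entropy for 3 symbols: H_max = log_2(3) = 1.5850 bits
Actual entropy: H(X) = 1.3516 bits
Redundancy: R = 1.5850 - 1.3516 = 0.2333 bits

This redundancy represents potential for compression: the source could be compressed by 0.2333 bits per symbol.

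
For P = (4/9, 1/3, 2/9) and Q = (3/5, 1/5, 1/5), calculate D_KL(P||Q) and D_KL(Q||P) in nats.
D_KL(P||Q) = 0.0603, D_KL(Q||P) = 0.0568

KL divergence is not symmetric: D_KL(P||Q) ≠ D_KL(Q||P) in general.

D_KL(P||Q) = 0.0603 nats
D_KL(Q||P) = 0.0568 nats

No, they are not equal!

This asymmetry is why KL divergence is not a true distance metric.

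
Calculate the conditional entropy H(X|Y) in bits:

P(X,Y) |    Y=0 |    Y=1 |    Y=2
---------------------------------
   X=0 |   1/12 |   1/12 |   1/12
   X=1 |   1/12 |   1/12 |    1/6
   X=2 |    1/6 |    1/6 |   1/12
1.5000 bits

Using the chain rule: H(X|Y) = H(X,Y) - H(Y)

First, compute H(X,Y) = 3.0850 bits

Marginal P(Y) = (1/3, 1/3, 1/3)
H(Y) = 1.5850 bits

H(X|Y) = H(X,Y) - H(Y) = 3.0850 - 1.5850 = 1.5000 bits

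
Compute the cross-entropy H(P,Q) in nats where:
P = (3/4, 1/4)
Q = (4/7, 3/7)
0.6315 nats

Cross-entropy: H(P,Q) = -Σ p(x) log q(x)

Alternatively: H(P,Q) = H(P) + D_KL(P||Q)
H(P) = 0.5623 nats
D_KL(P||Q) = 0.0692 nats

H(P,Q) = 0.5623 + 0.0692 = 0.6315 nats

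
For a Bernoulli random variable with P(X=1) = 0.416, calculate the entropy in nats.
0.6790 nats

The binary entropy function is:
H(p) = -p log(p) - (1-p) log(1-p)

H(0.416) = -0.416 × log_e(0.416) - 0.584 × log_e(0.584)
H(0.416) = 0.6790 nats

Note: Binary entropy is maximized at p=0.5 (H=1 bit) and minimized at p=0 or p=1 (H=0).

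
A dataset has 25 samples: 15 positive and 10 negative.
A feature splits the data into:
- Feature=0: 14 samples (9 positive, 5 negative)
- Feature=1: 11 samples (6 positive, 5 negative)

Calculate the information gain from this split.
0.0070 bits

Information Gain = H(Y) - H(Y|Feature)

Before split:
P(positive) = 15/25 = 0.6000
H(Y) = 0.9710 bits

After split:
Feature=0: H = 0.9403 bits (weight = 14/25)
Feature=1: H = 0.9940 bits (weight = 11/25)
H(Y|Feature) = (14/25)×0.9403 + (11/25)×0.9940 = 0.9639 bits

Information Gain = 0.9710 - 0.9639 = 0.0070 bits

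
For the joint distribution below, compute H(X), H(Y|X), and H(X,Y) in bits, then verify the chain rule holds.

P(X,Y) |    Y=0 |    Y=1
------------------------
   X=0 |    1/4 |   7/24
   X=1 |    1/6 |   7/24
H(X,Y) = 1.9678, H(X) = 0.9950, H(Y|X) = 0.9728 (all in bits)

Chain rule: H(X,Y) = H(X) + H(Y|X)

Left side — joint entropy directly:
H(X,Y) = -Σ p(x,y) log p(x,y) = 1.9678 bits

Right side — compute H(Y|X) from the conditional distributions:
P(X) = (13/24, 11/24), so H(X) = 0.9950 bits
H(Y|X) = Σ_x P(X=x) · H(Y|X=x):
  P(Y|X=0) = (6/13, 7/13), H(Y|X=0) = 0.9957, weight P(X=0) = 13/24
  P(Y|X=1) = (4/11, 7/11), H(Y|X=1) = 0.9457, weight P(X=1) = 11/24
H(Y|X) = 0.9728 bits

H(X) + H(Y|X) = 0.9950 + 0.9728 = 1.9678 bits

Both sides equal 1.9678 bits. ✓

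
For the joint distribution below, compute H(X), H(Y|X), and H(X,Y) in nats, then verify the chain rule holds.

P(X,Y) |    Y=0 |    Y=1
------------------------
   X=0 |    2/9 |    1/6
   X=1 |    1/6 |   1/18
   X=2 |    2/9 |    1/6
H(X,Y) = 1.7249, H(X) = 1.0688, H(Y|X) = 0.6561 (all in nats)

Chain rule: H(X,Y) = H(X) + H(Y|X)

Left side — joint entropy directly:
H(X,Y) = -Σ p(x,y) log p(x,y) = 1.7249 nats

Right side — compute H(Y|X) from the conditional distributions:
P(X) = (7/18, 2/9, 7/18), so H(X) = 1.0688 nats
H(Y|X) = Σ_x P(X=x) · H(Y|X=x):
  P(Y|X=0) = (4/7, 3/7), H(Y|X=0) = 0.6829, weight P(X=0) = 7/18
  P(Y|X=1) = (3/4, 1/4), H(Y|X=1) = 0.5623, weight P(X=1) = 2/9
  P(Y|X=2) = (4/7, 3/7), H(Y|X=2) = 0.6829, weight P(X=2) = 7/18
H(Y|X) = 0.6561 nats

H(X) + H(Y|X) = 1.0688 + 0.6561 = 1.7249 nats

Both sides equal 1.7249 nats. ✓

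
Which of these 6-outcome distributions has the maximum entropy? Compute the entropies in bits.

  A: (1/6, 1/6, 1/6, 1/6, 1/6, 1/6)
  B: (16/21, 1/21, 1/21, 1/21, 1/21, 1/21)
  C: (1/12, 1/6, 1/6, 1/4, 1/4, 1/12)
A

For a discrete distribution over n outcomes, entropy is maximized by the uniform distribution.

Computing entropies:
H(A) = 2.5850 bits
H(B) = 1.3447 bits
H(C) = 2.4591 bits

The uniform distribution (where all probabilities equal 1/6) achieves the maximum entropy of log_2(6) = 2.5850 bits.

Distribution A has the highest entropy.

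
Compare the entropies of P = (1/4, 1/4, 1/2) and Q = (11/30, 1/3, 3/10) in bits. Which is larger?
Q

Computing entropies in bits:
H(P) = 1.5000
H(Q) = 1.5801

Distribution Q has higher entropy.

Intuition: The distribution closer to uniform (more spread out) has higher entropy.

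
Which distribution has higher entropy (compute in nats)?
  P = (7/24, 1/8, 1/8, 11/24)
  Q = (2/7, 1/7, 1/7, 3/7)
Q

Computing entropies in nats:
H(P) = 1.2368
H(Q) = 1.2770

Distribution Q has higher entropy.

Intuition: The distribution closer to uniform (more spread out) has higher entropy.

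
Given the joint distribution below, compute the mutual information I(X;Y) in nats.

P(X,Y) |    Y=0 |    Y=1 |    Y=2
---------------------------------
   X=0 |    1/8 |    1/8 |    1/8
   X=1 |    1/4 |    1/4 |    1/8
0.0109 nats

Mutual information: I(X;Y) = H(X) + H(Y) - H(X,Y)

Marginals:
P(X) = (3/8, 5/8), H(X) = 0.6616 nats
P(Y) = (3/8, 3/8, 1/4), H(Y) = 1.0822 nats

Joint entropy: H(X,Y) = 1.7329 nats

I(X;Y) = 0.6616 + 1.0822 - 1.7329 = 0.0109 nats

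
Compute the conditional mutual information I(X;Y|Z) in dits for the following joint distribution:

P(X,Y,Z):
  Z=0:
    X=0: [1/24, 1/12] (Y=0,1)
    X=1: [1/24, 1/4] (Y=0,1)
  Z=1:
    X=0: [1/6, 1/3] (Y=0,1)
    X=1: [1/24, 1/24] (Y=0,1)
0.0059 dits

Conditional mutual information: I(X;Y|Z) = H(X|Z) + H(Y|Z) - H(X,Y|Z)

H(Z) = 0.2950
H(X,Z) = 0.5094 → H(X|Z) = 0.2144
H(Y,Z) = 0.5506 → H(Y|Z) = 0.2557
H(X,Y,Z) = 0.7592 → H(X,Y|Z) = 0.4642

I(X;Y|Z) = 0.2144 + 0.2557 - 0.4642 = 0.0059 dits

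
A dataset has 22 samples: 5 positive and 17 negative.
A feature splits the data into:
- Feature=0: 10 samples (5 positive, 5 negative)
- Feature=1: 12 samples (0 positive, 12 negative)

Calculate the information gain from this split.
0.3187 bits

Information Gain = H(Y) - H(Y|Feature)

Before split:
P(positive) = 5/22 = 0.2273
H(Y) = 0.7732 bits

After split:
Feature=0: H = 1.0000 bits (weight = 10/22)
Feature=1: H = 0.0000 bits (weight = 12/22)
H(Y|Feature) = (10/22)×1.0000 + (12/22)×0.0000 = 0.4545 bits

Information Gain = 0.7732 - 0.4545 = 0.3187 bits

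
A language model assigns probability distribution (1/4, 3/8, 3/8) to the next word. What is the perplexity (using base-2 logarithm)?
2.9512

Perplexity is 2^H (or exp(H) for natural log).

First, H = -Σ p log p = 1.5613 bits
Perplexity = 2^1.5613 = 2.9512

Interpretation: The model's uncertainty is equivalent to choosing uniformly among 3.0 options.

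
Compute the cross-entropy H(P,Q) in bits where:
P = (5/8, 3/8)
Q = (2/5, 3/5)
1.1026 bits

Cross-entropy: H(P,Q) = -Σ p(x) log q(x)

Alternatively: H(P,Q) = H(P) + D_KL(P||Q)
H(P) = 0.9544 bits
D_KL(P||Q) = 0.1481 bits

H(P,Q) = 0.9544 + 0.1481 = 1.1026 bits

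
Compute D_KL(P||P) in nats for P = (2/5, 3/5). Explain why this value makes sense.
0.0000 nats

KL divergence satisfies the Gibbs inequality: D_KL(P||Q) ≥ 0 for all distributions P, Q.

D_KL(P||Q) = Σ p(x) log(p(x)/q(x))
Each term is p(x) × log_e(p(x)/p(x)) = p(x) × log_e(1) = 0, so the sum is 0.
D_KL(P||Q) = 0.0000 nats

When P = Q, the KL divergence is exactly 0, as there is no 'divergence' between identical distributions.

This non-negativity is a fundamental property: relative entropy cannot be negative because it measures how different Q is from P.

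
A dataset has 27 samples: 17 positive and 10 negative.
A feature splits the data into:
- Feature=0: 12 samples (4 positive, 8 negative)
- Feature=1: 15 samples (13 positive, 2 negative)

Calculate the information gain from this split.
0.2281 bits

Information Gain = H(Y) - H(Y|Feature)

Before split:
P(positive) = 17/27 = 0.6296
H(Y) = 0.9510 bits

After split:
Feature=0: H = 0.9183 bits (weight = 12/27)
Feature=1: H = 0.5665 bits (weight = 15/27)
H(Y|Feature) = (12/27)×0.9183 + (15/27)×0.5665 = 0.7229 bits

Information Gain = 0.9510 - 0.7229 = 0.2281 bits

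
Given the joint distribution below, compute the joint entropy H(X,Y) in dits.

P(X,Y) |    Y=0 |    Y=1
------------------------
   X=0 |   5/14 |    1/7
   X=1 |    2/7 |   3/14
0.5792 dits

Joint entropy is H(X,Y) = -Σ_{x,y} p(x,y) log p(x,y).

Summing over all non-zero entries:
H(X,Y) = -[5/14·log_10(5/14) + 1/7·log_10(1/7) + 2/7·log_10(2/7) + 3/14·log_10(3/14)]
H(X,Y) = 0.5792 dits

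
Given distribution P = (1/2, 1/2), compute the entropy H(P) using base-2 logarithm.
1.0000 bits

Shannon entropy is H(X) = -Σ p(x) log p(x).

For P = (1/2, 1/2):
H = -1/2 × log_2(1/2) -1/2 × log_2(1/2)
H = 1.0000 bits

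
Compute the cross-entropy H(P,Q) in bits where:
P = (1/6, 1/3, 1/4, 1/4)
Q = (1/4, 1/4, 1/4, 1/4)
2.0000 bits

Cross-entropy: H(P,Q) = -Σ p(x) log q(x)

Alternatively: H(P,Q) = H(P) + D_KL(P||Q)
H(P) = 1.9591 bits
D_KL(P||Q) = 0.0409 bits

H(P,Q) = 1.9591 + 0.0409 = 2.0000 bits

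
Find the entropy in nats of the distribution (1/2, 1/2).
0.6931 nats

Shannon entropy is H(X) = -Σ p(x) log p(x).

For P = (1/2, 1/2):
H = -1/2 × log_e(1/2) -1/2 × log_e(1/2)
H = 0.6931 nats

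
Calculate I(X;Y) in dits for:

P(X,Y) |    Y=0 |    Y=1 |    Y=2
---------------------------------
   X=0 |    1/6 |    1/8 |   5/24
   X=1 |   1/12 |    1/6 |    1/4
0.0083 dits

Mutual information: I(X;Y) = H(X) + H(Y) - H(X,Y)

Marginals:
P(X) = (1/2, 1/2), H(X) = 0.3010 dits
P(Y) = (1/4, 7/24, 11/24), H(Y) = 0.4619 dits

Joint entropy: H(X,Y) = 0.7546 dits

I(X;Y) = 0.3010 + 0.4619 - 0.7546 = 0.0083 dits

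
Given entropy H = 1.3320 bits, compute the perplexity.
2.5175

Perplexity is 2^H (or exp(H) for natural log).

H = 1.3320 bits
Perplexity = 2^1.3320 = 2.5175

Interpretation: The model's uncertainty is equivalent to choosing uniformly among 2.5 options.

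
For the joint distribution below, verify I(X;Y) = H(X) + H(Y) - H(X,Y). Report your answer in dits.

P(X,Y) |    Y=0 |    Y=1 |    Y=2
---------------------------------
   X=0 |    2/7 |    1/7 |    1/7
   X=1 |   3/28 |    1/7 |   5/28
I(X;Y) = 0.0147 dits

Mutual information has multiple equivalent forms:
- I(X;Y) = H(X) - H(X|Y)
- I(X;Y) = H(Y) - H(Y|X)
- I(X;Y) = H(X) + H(Y) - H(X,Y)

Computing all quantities:
H(X) = 0.2966, H(Y) = 0.4733, H(X,Y) = 0.7552
H(X|Y) = 0.2819, H(Y|X) = 0.4586

Verification:
H(X) - H(X|Y) = 0.2966 - 0.2819 = 0.0147
H(Y) - H(Y|X) = 0.4733 - 0.4586 = 0.0147
H(X) + H(Y) - H(X,Y) = 0.2966 + 0.4733 - 0.7552 = 0.0147

All forms give I(X;Y) = 0.0147 dits. ✓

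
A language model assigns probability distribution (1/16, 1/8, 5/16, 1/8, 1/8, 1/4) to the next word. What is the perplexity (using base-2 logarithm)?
5.2758

Perplexity is 2^H (or exp(H) for natural log).

First, H = -Σ p log p = 2.3994 bits
Perplexity = 2^2.3994 = 5.2758

Interpretation: The model's uncertainty is equivalent to choosing uniformly among 5.3 options.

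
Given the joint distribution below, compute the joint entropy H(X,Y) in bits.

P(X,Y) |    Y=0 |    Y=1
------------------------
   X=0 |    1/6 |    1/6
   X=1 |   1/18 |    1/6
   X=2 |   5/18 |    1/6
2.4683 bits

Joint entropy is H(X,Y) = -Σ_{x,y} p(x,y) log p(x,y).

Summing over all non-zero entries:
H(X,Y) = -[1/6·log_2(1/6) + 1/6·log_2(1/6) + 1/18·log_2(1/18) + 1/6·log_2(1/6) + 5/18·log_2(5/18) + 1/6·log_2(1/6)]
H(X,Y) = 2.4683 bits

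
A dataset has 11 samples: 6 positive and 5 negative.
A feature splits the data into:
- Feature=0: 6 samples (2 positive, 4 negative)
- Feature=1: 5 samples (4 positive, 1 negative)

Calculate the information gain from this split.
0.1650 bits

Information Gain = H(Y) - H(Y|Feature)

Before split:
P(positive) = 6/11 = 0.5455
H(Y) = 0.9940 bits

After split:
Feature=0: H = 0.9183 bits (weight = 6/11)
Feature=1: H = 0.7219 bits (weight = 5/11)
H(Y|Feature) = (6/11)×0.9183 + (5/11)×0.7219 = 0.8290 bits

Information Gain = 0.9940 - 0.8290 = 0.1650 bits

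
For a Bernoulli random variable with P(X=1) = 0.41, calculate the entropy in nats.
0.6769 nats

The binary entropy function is:
H(p) = -p log(p) - (1-p) log(1-p)

H(0.41) = -0.41 × log_e(0.41) - 0.59 × log_e(0.59)
H(0.41) = 0.6769 nats

Note: Binary entropy is maximized at p=0.5 (H=1 bit) and minimized at p=0 or p=1 (H=0).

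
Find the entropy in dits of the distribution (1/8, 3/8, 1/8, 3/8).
0.5452 dits

Shannon entropy is H(X) = -Σ p(x) log p(x).

For P = (1/8, 3/8, 1/8, 3/8):
H = -1/8 × log_10(1/8) -3/8 × log_10(3/8) -1/8 × log_10(1/8) -3/8 × log_10(3/8)
H = 0.5452 dits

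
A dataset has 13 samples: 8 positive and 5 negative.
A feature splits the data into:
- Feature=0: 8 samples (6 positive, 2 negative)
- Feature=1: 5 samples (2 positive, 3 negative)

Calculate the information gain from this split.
0.0885 bits

Information Gain = H(Y) - H(Y|Feature)

Before split:
P(positive) = 8/13 = 0.6154
H(Y) = 0.9612 bits

After split:
Feature=0: H = 0.8113 bits (weight = 8/13)
Feature=1: H = 0.9710 bits (weight = 5/13)
H(Y|Feature) = (8/13)×0.8113 + (5/13)×0.9710 = 0.8727 bits

Information Gain = 0.9612 - 0.8727 = 0.0885 bits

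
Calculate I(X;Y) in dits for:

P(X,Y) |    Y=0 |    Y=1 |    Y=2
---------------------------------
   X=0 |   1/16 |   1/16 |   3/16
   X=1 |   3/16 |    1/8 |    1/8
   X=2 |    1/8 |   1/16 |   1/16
0.0231 dits

Mutual information: I(X;Y) = H(X) + H(Y) - H(X,Y)

Marginals:
P(X) = (5/16, 7/16, 1/4), H(X) = 0.4654 dits
P(Y) = (3/8, 1/4, 3/8), H(Y) = 0.4700 dits

Joint entropy: H(X,Y) = 0.9123 dits

I(X;Y) = 0.4654 + 0.4700 - 0.9123 = 0.0231 dits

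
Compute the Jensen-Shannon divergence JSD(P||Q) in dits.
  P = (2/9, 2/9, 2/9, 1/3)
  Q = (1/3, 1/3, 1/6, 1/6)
0.0119 dits

Jensen-Shannon divergence is:
JSD(P||Q) = 0.5 × D_KL(P||M) + 0.5 × D_KL(Q||M)
where M = 0.5 × (P + Q) is the mixture distribution.

M = 0.5 × (2/9, 2/9, 2/9, 1/3) + 0.5 × (1/3, 1/3, 1/6, 1/6) = (5/18, 5/18, 7/36, 1/4)

D_KL(P||M) = 0.0115 dits
D_KL(Q||M) = 0.0123 dits

JSD(P||Q) = 0.5 × 0.0115 + 0.5 × 0.0123 = 0.0119 dits

Unlike KL divergence, JSD is symmetric and bounded: 0 ≤ JSD ≤ log(2).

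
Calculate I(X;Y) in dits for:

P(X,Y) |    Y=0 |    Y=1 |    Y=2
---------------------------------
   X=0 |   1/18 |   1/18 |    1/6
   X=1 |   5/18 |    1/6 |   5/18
0.0094 dits

Mutual information: I(X;Y) = H(X) + H(Y) - H(X,Y)

Marginals:
P(X) = (5/18, 13/18), H(X) = 0.2566 dits
P(Y) = (1/3, 2/9, 4/9), H(Y) = 0.4607 dits

Joint entropy: H(X,Y) = 0.7079 dits

I(X;Y) = 0.2566 + 0.4607 - 0.7079 = 0.0094 dits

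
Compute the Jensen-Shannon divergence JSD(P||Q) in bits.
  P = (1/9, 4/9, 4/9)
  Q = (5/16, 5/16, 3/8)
0.0464 bits

Jensen-Shannon divergence is:
JSD(P||Q) = 0.5 × D_KL(P||M) + 0.5 × D_KL(Q||M)
where M = 0.5 × (P + Q) is the mixture distribution.

M = 0.5 × (1/9, 4/9, 4/9) + 0.5 × (5/16, 5/16, 3/8) = (0.211806, 0.378472, 0.409722)

D_KL(P||M) = 0.0518 bits
D_KL(Q||M) = 0.0411 bits

JSD(P||Q) = 0.5 × 0.0518 + 0.5 × 0.0411 = 0.0464 bits

Unlike KL divergence, JSD is symmetric and bounded: 0 ≤ JSD ≤ log(2).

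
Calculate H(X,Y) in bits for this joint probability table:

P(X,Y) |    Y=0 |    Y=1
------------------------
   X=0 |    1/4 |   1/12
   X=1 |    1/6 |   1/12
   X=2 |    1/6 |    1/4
2.4591 bits

Joint entropy is H(X,Y) = -Σ_{x,y} p(x,y) log p(x,y).

Summing over all non-zero entries:
H(X,Y) = -[1/4·log_2(1/4) + 1/12·log_2(1/12) + 1/6·log_2(1/6) + 1/12·log_2(1/12) + 1/6·log_2(1/6) + 1/4·log_2(1/4)]
H(X,Y) = 2.4591 bits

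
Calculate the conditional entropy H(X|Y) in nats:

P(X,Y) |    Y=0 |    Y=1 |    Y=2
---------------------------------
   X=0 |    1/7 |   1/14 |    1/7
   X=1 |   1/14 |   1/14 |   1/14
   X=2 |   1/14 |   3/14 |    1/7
1.0132 nats

Using the chain rule: H(X|Y) = H(X,Y) - H(Y)

First, compute H(X,Y) = 2.1066 nats

Marginal P(Y) = (2/7, 5/14, 5/14)
H(Y) = 1.0934 nats

H(X|Y) = H(X,Y) - H(Y) = 2.1066 - 1.0934 = 1.0132 nats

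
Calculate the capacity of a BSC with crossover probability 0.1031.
0.5213 bits

For a binary symmetric channel (BSC) with error probability p:
Capacity C = 1 - H(p) bits per symbol

where H(p) = -p log₂(p) - (1-p) log₂(1-p) is the binary entropy function.

H(0.1031) = 0.4787 bits
C = 1 - 0.4787 = 0.5213 bits per symbol

This means we can reliably transmit up to 0.5213 bits of information per channel use.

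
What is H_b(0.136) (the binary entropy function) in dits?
0.1727 dits

The binary entropy function is:
H(p) = -p log(p) - (1-p) log(1-p)

H(0.136) = -0.136 × log_10(0.136) - 0.864 × log_10(0.864)
H(0.136) = 0.1727 dits

Note: Binary entropy is maximized at p=0.5 (H=1 bit) and minimized at p=0 or p=1 (H=0).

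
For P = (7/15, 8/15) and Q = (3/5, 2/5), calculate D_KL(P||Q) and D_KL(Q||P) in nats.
D_KL(P||Q) = 0.0362, D_KL(Q||P) = 0.0357

KL divergence is not symmetric: D_KL(P||Q) ≠ D_KL(Q||P) in general.

D_KL(P||Q) = 0.0362 nats
D_KL(Q||P) = 0.0357 nats

No, they are not equal!

This asymmetry is why KL divergence is not a true distance metric.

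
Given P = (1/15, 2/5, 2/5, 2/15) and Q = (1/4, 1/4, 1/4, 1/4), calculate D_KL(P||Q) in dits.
0.0886 dits

KL divergence: D_KL(P||Q) = Σ p(x) log(p(x)/q(x))

Computing term by term:
  x=0: 1/15 × log_10[(1/15)/(1/4)] = 1/15 × -0.5740 = -0.0383
  x=1: 2/5 × log_10[(2/5)/(1/4)] = 2/5 × 0.2041 = 0.0816
  x=2: 2/5 × log_10[(2/5)/(1/4)] = 2/5 × 0.2041 = 0.0816
  x=3: 2/15 × log_10[(2/15)/(1/4)] = 2/15 × -0.2730 = -0.0364

D_KL(P||Q) = 0.0886 dits

Note: KL divergence is always non-negative and equals 0 iff P = Q.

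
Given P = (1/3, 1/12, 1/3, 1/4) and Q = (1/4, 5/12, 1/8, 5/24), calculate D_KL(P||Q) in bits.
0.4823 bits

KL divergence: D_KL(P||Q) = Σ p(x) log(p(x)/q(x))

Computing term by term:
  x=0: 1/3 × log_2[(1/3)/(1/4)] = 1/3 × 0.4150 = 0.1383
  x=1: 1/12 × log_2[(1/12)/(5/12)] = 1/12 × -2.3219 = -0.1935
  x=2: 1/3 × log_2[(1/3)/(1/8)] = 1/3 × 1.4150 = 0.4717
  x=3: 1/4 × log_2[(1/4)/(5/24)] = 1/4 × 0.2630 = 0.0658

D_KL(P||Q) = 0.4823 bits

Note: KL divergence is always non-negative and equals 0 iff P = Q.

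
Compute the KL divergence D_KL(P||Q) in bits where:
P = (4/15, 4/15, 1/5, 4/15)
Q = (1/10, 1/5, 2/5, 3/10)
0.2427 bits

KL divergence: D_KL(P||Q) = Σ p(x) log(p(x)/q(x))

Computing term by term:
  x=0: 4/15 × log_2[(4/15)/(1/10)] = 4/15 × 1.4150 = 0.3773
  x=1: 4/15 × log_2[(4/15)/(1/5)] = 4/15 × 0.4150 = 0.1107
  x=2: 1/5 × log_2[(1/5)/(2/5)] = 1/5 × -1.0000 = -0.2000
  x=3: 4/15 × log_2[(4/15)/(3/10)] = 4/15 × -0.1699 = -0.0453

D_KL(P||Q) = 0.2427 bits

Note: KL divergence is always non-negative and equals 0 iff P = Q.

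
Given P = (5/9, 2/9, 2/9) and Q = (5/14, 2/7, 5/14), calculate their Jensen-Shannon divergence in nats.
0.0208 nats

Jensen-Shannon divergence is:
JSD(P||Q) = 0.5 × D_KL(P||M) + 0.5 × D_KL(Q||M)
where M = 0.5 × (P + Q) is the mixture distribution.

M = 0.5 × (5/9, 2/9, 2/9) + 0.5 × (5/14, 2/7, 5/14) = (0.456349, 0.253968, 0.289683)

D_KL(P||M) = 0.0207 nats
D_KL(Q||M) = 0.0209 nats

JSD(P||Q) = 0.5 × 0.0207 + 0.5 × 0.0209 = 0.0208 nats

Unlike KL divergence, JSD is symmetric and bounded: 0 ≤ JSD ≤ log(2).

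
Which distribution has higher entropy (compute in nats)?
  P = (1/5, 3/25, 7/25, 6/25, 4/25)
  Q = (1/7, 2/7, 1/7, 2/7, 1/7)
P

Computing entropies in nats:
H(P) = 1.5685
H(Q) = 1.5498

Distribution P has higher entropy.

Intuition: The distribution closer to uniform (more spread out) has higher entropy.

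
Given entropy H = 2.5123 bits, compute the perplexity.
5.7053

Perplexity is 2^H (or exp(H) for natural log).

H = 2.5123 bits
Perplexity = 2^2.5123 = 5.7053

Interpretation: The model's uncertainty is equivalent to choosing uniformly among 5.7 options.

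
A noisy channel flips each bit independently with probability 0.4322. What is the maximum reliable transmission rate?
0.0133 bits

For a binary symmetric channel (BSC) with error probability p:
Capacity C = 1 - H(p) bits per symbol

where H(p) = -p log₂(p) - (1-p) log₂(1-p) is the binary entropy function.

H(0.4322) = 0.9867 bits
C = 1 - 0.9867 = 0.0133 bits per symbol

This means we can reliably transmit up to 0.0133 bits of information per channel use.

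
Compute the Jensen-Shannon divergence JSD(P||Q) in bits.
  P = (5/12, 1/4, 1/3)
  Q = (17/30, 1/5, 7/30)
0.0167 bits

Jensen-Shannon divergence is:
JSD(P||Q) = 0.5 × D_KL(P||M) + 0.5 × D_KL(Q||M)
where M = 0.5 × (P + Q) is the mixture distribution.

M = 0.5 × (5/12, 1/4, 1/3) + 0.5 × (17/30, 1/5, 7/30) = (0.491667, 9/40, 0.283333)

D_KL(P||M) = 0.0167 bits
D_KL(Q||M) = 0.0167 bits

JSD(P||Q) = 0.5 × 0.0167 + 0.5 × 0.0167 = 0.0167 bits

Unlike KL divergence, JSD is symmetric and bounded: 0 ≤ JSD ≤ log(2).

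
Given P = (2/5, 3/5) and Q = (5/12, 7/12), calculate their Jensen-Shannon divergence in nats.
0.0001 nats

Jensen-Shannon divergence is:
JSD(P||Q) = 0.5 × D_KL(P||M) + 0.5 × D_KL(Q||M)
where M = 0.5 × (P + Q) is the mixture distribution.

M = 0.5 × (2/5, 3/5) + 0.5 × (5/12, 7/12) = (0.408333, 0.591667)

D_KL(P||M) = 0.0001 nats
D_KL(Q||M) = 0.0001 nats

JSD(P||Q) = 0.5 × 0.0001 + 0.5 × 0.0001 = 0.0001 nats

Unlike KL divergence, JSD is symmetric and bounded: 0 ≤ JSD ≤ log(2).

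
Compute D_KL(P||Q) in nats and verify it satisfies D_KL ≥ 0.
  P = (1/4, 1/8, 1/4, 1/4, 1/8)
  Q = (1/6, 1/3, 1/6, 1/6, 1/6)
0.1455 nats

KL divergence satisfies the Gibbs inequality: D_KL(P||Q) ≥ 0 for all distributions P, Q.

D_KL(P||Q) = Σ p(x) log(p(x)/q(x))
Term by term:
  x=0: 1/4 × log_e[(1/4)/(1/6)] = 0.1014
  x=1: 1/8 × log_e[(1/8)/(1/3)] = -0.1226
  x=2: 1/4 × log_e[(1/4)/(1/6)] = 0.1014
  x=3: 1/4 × log_e[(1/4)/(1/6)] = 0.1014
  x=4: 1/8 × log_e[(1/8)/(1/6)] = -0.0360
D_KL(P||Q) = 0.1455 nats

D_KL(P||Q) = 0.1455 ≥ 0 ✓

This non-negativity is a fundamental property: relative entropy cannot be negative because it measures how different Q is from P.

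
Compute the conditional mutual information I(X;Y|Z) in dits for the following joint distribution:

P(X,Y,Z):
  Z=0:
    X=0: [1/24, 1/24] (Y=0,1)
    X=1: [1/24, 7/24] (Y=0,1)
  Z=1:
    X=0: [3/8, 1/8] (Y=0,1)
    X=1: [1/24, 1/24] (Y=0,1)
0.0153 dits

Conditional mutual information: I(X;Y|Z) = H(X|Z) + H(Y|Z) - H(X,Y|Z)

H(Z) = 0.2950
H(X,Z) = 0.4894 → H(X|Z) = 0.1944
H(Y,Z) = 0.5371 → H(Y|Z) = 0.2421
H(X,Y,Z) = 0.7162 → H(X,Y|Z) = 0.4213

I(X;Y|Z) = 0.1944 + 0.2421 - 0.4213 = 0.0153 dits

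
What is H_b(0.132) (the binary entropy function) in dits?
0.1694 dits

The binary entropy function is:
H(p) = -p log(p) - (1-p) log(1-p)

H(0.132) = -0.132 × log_10(0.132) - 0.868 × log_10(0.868)
H(0.132) = 0.1694 dits

Note: Binary entropy is maximized at p=0.5 (H=1 bit) and minimized at p=0 or p=1 (H=0).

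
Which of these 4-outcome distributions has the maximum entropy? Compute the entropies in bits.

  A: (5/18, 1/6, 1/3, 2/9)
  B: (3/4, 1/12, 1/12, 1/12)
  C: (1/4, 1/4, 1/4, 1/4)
C

For a discrete distribution over n outcomes, entropy is maximized by the uniform distribution.

Computing entropies:
H(A) = 1.9547 bits
H(B) = 1.2075 bits
H(C) = 2.0000 bits

The uniform distribution (where all probabilities equal 1/4) achieves the maximum entropy of log_2(4) = 2.0000 bits.

Distribution C has the highest entropy.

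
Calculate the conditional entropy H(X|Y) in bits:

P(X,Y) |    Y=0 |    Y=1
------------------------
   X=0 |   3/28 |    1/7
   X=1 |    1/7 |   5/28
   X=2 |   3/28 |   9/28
1.5225 bits

Using the chain rule: H(X|Y) = H(X,Y) - H(Y)

First, compute H(X,Y) = 2.4628 bits

Marginal P(Y) = (5/14, 9/14)
H(Y) = 0.9403 bits

H(X|Y) = H(X,Y) - H(Y) = 2.4628 - 0.9403 = 1.5225 bits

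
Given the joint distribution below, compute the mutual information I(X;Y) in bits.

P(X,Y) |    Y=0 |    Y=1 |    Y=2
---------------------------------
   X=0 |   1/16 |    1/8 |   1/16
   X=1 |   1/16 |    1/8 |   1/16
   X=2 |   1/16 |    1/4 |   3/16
0.0244 bits

Mutual information: I(X;Y) = H(X) + H(Y) - H(X,Y)

Marginals:
P(X) = (1/4, 1/4, 1/2), H(X) = 1.5000 bits
P(Y) = (3/16, 1/2, 5/16), H(Y) = 1.4772 bits

Joint entropy: H(X,Y) = 2.9528 bits

I(X;Y) = 1.5000 + 1.4772 - 2.9528 = 0.0244 bits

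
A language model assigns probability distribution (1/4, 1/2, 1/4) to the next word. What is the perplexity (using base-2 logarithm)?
2.8284

Perplexity is 2^H (or exp(H) for natural log).

First, H = -Σ p log p = 1.5000 bits
Perplexity = 2^1.5000 = 2.8284

Interpretation: The model's uncertainty is equivalent to choosing uniformly among 2.8 options.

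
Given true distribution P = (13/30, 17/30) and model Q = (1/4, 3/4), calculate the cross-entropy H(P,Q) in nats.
0.7637 nats

Cross-entropy: H(P,Q) = -Σ p(x) log q(x)

Alternatively: H(P,Q) = H(P) + D_KL(P||Q)
H(P) = 0.6842 nats
D_KL(P||Q) = 0.0795 nats

H(P,Q) = 0.6842 + 0.0795 = 0.7637 nats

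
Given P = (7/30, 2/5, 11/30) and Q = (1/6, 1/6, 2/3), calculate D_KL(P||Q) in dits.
0.0910 dits

KL divergence: D_KL(P||Q) = Σ p(x) log(p(x)/q(x))

Computing term by term:
  x=0: 7/30 × log_10[(7/30)/(1/6)] = 7/30 × 0.1461 = 0.0341
  x=1: 2/5 × log_10[(2/5)/(1/6)] = 2/5 × 0.3802 = 0.1521
  x=2: 11/30 × log_10[(11/30)/(2/3)] = 11/30 × -0.2596 = -0.0952

D_KL(P||Q) = 0.0910 dits

Note: KL divergence is always non-negative and equals 0 iff P = Q.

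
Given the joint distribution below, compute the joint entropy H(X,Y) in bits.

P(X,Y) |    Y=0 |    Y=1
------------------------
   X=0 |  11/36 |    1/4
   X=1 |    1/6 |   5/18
1.9668 bits

Joint entropy is H(X,Y) = -Σ_{x,y} p(x,y) log p(x,y).

Summing over all non-zero entries:
H(X,Y) = -[11/36·log_2(11/36) + 1/4·log_2(1/4) + 1/6·log_2(1/6) + 5/18·log_2(5/18)]
H(X,Y) = 1.9668 bits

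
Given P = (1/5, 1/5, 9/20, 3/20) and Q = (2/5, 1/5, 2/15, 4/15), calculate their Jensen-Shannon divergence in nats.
0.0707 nats

Jensen-Shannon divergence is:
JSD(P||Q) = 0.5 × D_KL(P||M) + 0.5 × D_KL(Q||M)
where M = 0.5 × (P + Q) is the mixture distribution.

M = 0.5 × (1/5, 1/5, 9/20, 3/20) + 0.5 × (2/5, 1/5, 2/15, 4/15) = (3/10, 1/5, 7/24, 5/24)

D_KL(P||M) = 0.0648 nats
D_KL(Q||M) = 0.0765 nats

JSD(P||Q) = 0.5 × 0.0648 + 0.5 × 0.0765 = 0.0707 nats

Unlike KL divergence, JSD is symmetric and bounded: 0 ≤ JSD ≤ log(2).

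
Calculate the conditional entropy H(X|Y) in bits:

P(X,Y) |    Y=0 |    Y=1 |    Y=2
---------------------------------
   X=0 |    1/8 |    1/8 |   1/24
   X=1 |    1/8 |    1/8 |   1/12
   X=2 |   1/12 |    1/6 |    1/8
1.5398 bits

Using the chain rule: H(X|Y) = H(X,Y) - H(Y)

First, compute H(X,Y) = 3.0944 bits

Marginal P(Y) = (1/3, 5/12, 1/4)
H(Y) = 1.5546 bits

H(X|Y) = H(X,Y) - H(Y) = 3.0944 - 1.5546 = 1.5398 bits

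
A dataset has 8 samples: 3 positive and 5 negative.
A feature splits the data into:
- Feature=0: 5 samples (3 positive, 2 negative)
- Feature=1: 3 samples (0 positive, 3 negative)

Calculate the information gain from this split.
0.3476 bits

Information Gain = H(Y) - H(Y|Feature)

Before split:
P(positive) = 3/8 = 0.3750
H(Y) = 0.9544 bits

After split:
Feature=0: H = 0.9710 bits (weight = 5/8)
Feature=1: H = 0.0000 bits (weight = 3/8)
H(Y|Feature) = (5/8)×0.9710 + (3/8)×0.0000 = 0.6068 bits

Information Gain = 0.9544 - 0.6068 = 0.3476 bits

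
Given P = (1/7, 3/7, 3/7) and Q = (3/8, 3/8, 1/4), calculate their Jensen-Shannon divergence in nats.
0.0397 nats

Jensen-Shannon divergence is:
JSD(P||Q) = 0.5 × D_KL(P||M) + 0.5 × D_KL(Q||M)
where M = 0.5 × (P + Q) is the mixture distribution.

M = 0.5 × (1/7, 3/7, 3/7) + 0.5 × (3/8, 3/8, 1/4) = (0.258929, 0.401786, 0.339286)

D_KL(P||M) = 0.0428 nats
D_KL(Q||M) = 0.0367 nats

JSD(P||Q) = 0.5 × 0.0428 + 0.5 × 0.0367 = 0.0397 nats

Unlike KL divergence, JSD is symmetric and bounded: 0 ≤ JSD ≤ log(2).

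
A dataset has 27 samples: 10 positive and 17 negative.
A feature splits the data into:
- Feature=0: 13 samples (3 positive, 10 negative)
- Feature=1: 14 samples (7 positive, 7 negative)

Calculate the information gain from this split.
0.0572 bits

Information Gain = H(Y) - H(Y|Feature)

Before split:
P(positive) = 10/27 = 0.3704
H(Y) = 0.9510 bits

After split:
Feature=0: H = 0.7793 bits (weight = 13/27)
Feature=1: H = 1.0000 bits (weight = 14/27)
H(Y|Feature) = (13/27)×0.7793 + (14/27)×1.0000 = 0.8938 bits

Information Gain = 0.9510 - 0.8938 = 0.0572 bits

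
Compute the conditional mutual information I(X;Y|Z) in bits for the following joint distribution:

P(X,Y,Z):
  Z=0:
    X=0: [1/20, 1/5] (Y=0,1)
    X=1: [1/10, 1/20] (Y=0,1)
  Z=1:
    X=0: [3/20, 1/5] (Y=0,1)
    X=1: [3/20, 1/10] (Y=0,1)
0.0760 bits

Conditional mutual information: I(X;Y|Z) = H(X|Z) + H(Y|Z) - H(X,Y|Z)

H(Z) = 0.9710
H(X,Z) = 1.9406 → H(X|Z) = 0.9697
H(Y,Z) = 1.9527 → H(Y|Z) = 0.9818
H(X,Y,Z) = 2.8464 → H(X,Y|Z) = 1.8755

I(X;Y|Z) = 0.9697 + 0.9818 - 1.8755 = 0.0760 bits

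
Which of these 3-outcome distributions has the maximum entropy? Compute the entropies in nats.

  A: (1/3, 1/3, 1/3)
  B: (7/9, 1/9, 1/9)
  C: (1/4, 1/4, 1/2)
A

For a discrete distribution over n outcomes, entropy is maximized by the uniform distribution.

Computing entropies:
H(A) = 1.0986 nats
H(B) = 0.6837 nats
H(C) = 1.0397 nats

The uniform distribution (where all probabilities equal 1/3) achieves the maximum entropy of log_e(3) = 1.0986 nats.

Distribution A has the highest entropy.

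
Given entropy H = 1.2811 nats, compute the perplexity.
3.6006

Perplexity is e^H (or exp(H) for natural log).

H = 1.2811 nats
Perplexity = e^1.2811 = 3.6006

Interpretation: The model's uncertainty is equivalent to choosing uniformly among 3.6 options.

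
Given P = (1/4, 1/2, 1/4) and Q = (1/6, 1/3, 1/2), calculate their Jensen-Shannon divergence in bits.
0.0488 bits

Jensen-Shannon divergence is:
JSD(P||Q) = 0.5 × D_KL(P||M) + 0.5 × D_KL(Q||M)
where M = 0.5 × (P + Q) is the mixture distribution.

M = 0.5 × (1/4, 1/2, 1/4) + 0.5 × (1/6, 1/3, 1/2) = (5/24, 5/12, 3/8)

D_KL(P||M) = 0.0510 bits
D_KL(Q||M) = 0.0466 bits

JSD(P||Q) = 0.5 × 0.0510 + 0.5 × 0.0466 = 0.0488 bits

Unlike KL divergence, JSD is symmetric and bounded: 0 ≤ JSD ≤ log(2).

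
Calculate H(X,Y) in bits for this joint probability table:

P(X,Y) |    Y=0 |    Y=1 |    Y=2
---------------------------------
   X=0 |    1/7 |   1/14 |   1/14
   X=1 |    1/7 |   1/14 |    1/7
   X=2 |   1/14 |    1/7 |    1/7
3.0931 bits

Joint entropy is H(X,Y) = -Σ_{x,y} p(x,y) log p(x,y).

Summing over all non-zero entries:
H(X,Y) = -[1/7·log_2(1/7) + 1/14·log_2(1/14) + 1/14·log_2(1/14) + 1/7·log_2(1/7) + 1/14·log_2(1/14) + 1/7·log_2(1/7) + 1/14·log_2(1/14) + 1/7·log_2(1/7) + 1/7·log_2(1/7)]
H(X,Y) = 3.0931 bits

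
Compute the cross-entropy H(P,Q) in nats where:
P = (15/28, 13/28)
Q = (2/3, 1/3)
0.7273 nats

Cross-entropy: H(P,Q) = -Σ p(x) log q(x)

Alternatively: H(P,Q) = H(P) + D_KL(P||Q)
H(P) = 0.6906 nats
D_KL(P||Q) = 0.0367 nats

H(P,Q) = 0.6906 + 0.0367 = 0.7273 nats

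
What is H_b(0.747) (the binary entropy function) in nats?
0.5656 nats

The binary entropy function is:
H(p) = -p log(p) - (1-p) log(1-p)

H(0.747) = -0.747 × log_e(0.747) - 0.253 × log_e(0.253)
H(0.747) = 0.5656 nats

Note: Binary entropy is maximized at p=0.5 (H=1 bit) and minimized at p=0 or p=1 (H=0).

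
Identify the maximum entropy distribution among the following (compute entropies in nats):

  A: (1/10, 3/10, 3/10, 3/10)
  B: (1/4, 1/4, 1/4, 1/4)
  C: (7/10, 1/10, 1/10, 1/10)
B

For a discrete distribution over n outcomes, entropy is maximized by the uniform distribution.

Computing entropies:
H(A) = 1.3138 nats
H(B) = 1.3863 nats
H(C) = 0.9404 nats

The uniform distribution (where all probabilities equal 1/4) achieves the maximum entropy of log_e(4) = 1.3863 nats.

Distribution B has the highest entropy.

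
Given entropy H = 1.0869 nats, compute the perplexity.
2.9651

Perplexity is e^H (or exp(H) for natural log).

H = 1.0869 nats
Perplexity = e^1.0869 = 2.9651

Interpretation: The model's uncertainty is equivalent to choosing uniformly among 3.0 options.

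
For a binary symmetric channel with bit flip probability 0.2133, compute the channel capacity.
0.2523 bits

For a binary symmetric channel (BSC) with error probability p:
Capacity C = 1 - H(p) bits per symbol

where H(p) = -p log₂(p) - (1-p) log₂(1-p) is the binary entropy function.

H(0.2133) = 0.7477 bits
C = 1 - 0.7477 = 0.2523 bits per symbol

This means we can reliably transmit up to 0.2523 bits of information per channel use.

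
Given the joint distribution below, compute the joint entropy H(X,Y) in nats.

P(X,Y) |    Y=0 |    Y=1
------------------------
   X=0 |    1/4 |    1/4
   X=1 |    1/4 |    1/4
1.3863 nats

Joint entropy is H(X,Y) = -Σ_{x,y} p(x,y) log p(x,y).

Summing over all non-zero entries:
H(X,Y) = -[1/4·log_e(1/4) + 1/4·log_e(1/4) + 1/4·log_e(1/4) + 1/4·log_e(1/4)]
H(X,Y) = 1.3863 nats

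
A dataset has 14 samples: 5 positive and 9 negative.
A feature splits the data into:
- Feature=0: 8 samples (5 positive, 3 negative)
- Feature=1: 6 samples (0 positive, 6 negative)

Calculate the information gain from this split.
0.3949 bits

Information Gain = H(Y) - H(Y|Feature)

Before split:
P(positive) = 5/14 = 0.3571
H(Y) = 0.9403 bits

After split:
Feature=0: H = 0.9544 bits (weight = 8/14)
Feature=1: H = 0.0000 bits (weight = 6/14)
H(Y|Feature) = (8/14)×0.9544 + (6/14)×0.0000 = 0.5454 bits

Information Gain = 0.9403 - 0.5454 = 0.3949 bits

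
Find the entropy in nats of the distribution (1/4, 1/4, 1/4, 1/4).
1.3863 nats

Shannon entropy is H(X) = -Σ p(x) log p(x).

For P = (1/4, 1/4, 1/4, 1/4):
H = -1/4 × log_e(1/4) -1/4 × log_e(1/4) -1/4 × log_e(1/4) -1/4 × log_e(1/4)
H = 1.3863 nats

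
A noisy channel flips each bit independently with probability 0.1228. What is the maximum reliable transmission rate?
0.4626 bits

For a binary symmetric channel (BSC) with error probability p:
Capacity C = 1 - H(p) bits per symbol

where H(p) = -p log₂(p) - (1-p) log₂(1-p) is the binary entropy function.

H(0.1228) = 0.5374 bits
C = 1 - 0.5374 = 0.4626 bits per symbol

This means we can reliably transmit up to 0.4626 bits of information per channel use.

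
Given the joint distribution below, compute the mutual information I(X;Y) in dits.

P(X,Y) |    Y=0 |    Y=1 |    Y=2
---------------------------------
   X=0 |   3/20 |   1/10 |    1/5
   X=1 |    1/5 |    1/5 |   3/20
0.0083 dits

Mutual information: I(X;Y) = H(X) + H(Y) - H(X,Y)

Marginals:
P(X) = (9/20, 11/20), H(X) = 0.2989 dits
P(Y) = (7/20, 3/10, 7/20), H(Y) = 0.4760 dits

Joint entropy: H(X,Y) = 0.7666 dits

I(X;Y) = 0.2989 + 0.4760 - 0.7666 = 0.0083 dits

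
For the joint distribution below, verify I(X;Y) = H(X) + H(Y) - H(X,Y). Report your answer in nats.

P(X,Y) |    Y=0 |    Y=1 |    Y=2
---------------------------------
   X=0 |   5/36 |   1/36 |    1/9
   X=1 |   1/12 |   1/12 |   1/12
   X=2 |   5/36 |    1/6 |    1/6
I(X;Y) = 0.0376 nats

Mutual information has multiple equivalent forms:
- I(X;Y) = H(X) - H(X|Y)
- I(X;Y) = H(Y) - H(Y|X)
- I(X;Y) = H(X) + H(Y) - H(X,Y)

Computing all quantities:
H(X) = 1.0567, H(Y) = 1.0914, H(X,Y) = 2.1105
H(X|Y) = 1.0191, H(Y|X) = 1.0538

Verification:
H(X) - H(X|Y) = 1.0567 - 1.0191 = 0.0376
H(Y) - H(Y|X) = 1.0914 - 1.0538 = 0.0376
H(X) + H(Y) - H(X,Y) = 1.0567 + 1.0914 - 2.1105 = 0.0376

All forms give I(X;Y) = 0.0376 nats. ✓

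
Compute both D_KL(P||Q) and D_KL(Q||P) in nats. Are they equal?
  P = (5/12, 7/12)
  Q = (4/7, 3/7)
D_KL(P||Q) = 0.0482, D_KL(Q||P) = 0.0484

KL divergence is not symmetric: D_KL(P||Q) ≠ D_KL(Q||P) in general.

D_KL(P||Q) = 0.0482 nats
D_KL(Q||P) = 0.0484 nats

No, they are not equal!

This asymmetry is why KL divergence is not a true distance metric.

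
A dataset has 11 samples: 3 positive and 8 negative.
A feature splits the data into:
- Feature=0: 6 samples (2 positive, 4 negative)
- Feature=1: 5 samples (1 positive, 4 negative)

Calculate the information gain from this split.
0.0163 bits

Information Gain = H(Y) - H(Y|Feature)

Before split:
P(positive) = 3/11 = 0.2727
H(Y) = 0.8454 bits

After split:
Feature=0: H = 0.9183 bits (weight = 6/11)
Feature=1: H = 0.7219 bits (weight = 5/11)
H(Y|Feature) = (6/11)×0.9183 + (5/11)×0.7219 = 0.8290 bits

Information Gain = 0.8454 - 0.8290 = 0.0163 bits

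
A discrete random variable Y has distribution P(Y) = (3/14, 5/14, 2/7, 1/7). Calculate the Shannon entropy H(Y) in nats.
1.3337 nats

Shannon entropy is H(X) = -Σ p(x) log p(x).

For P = (3/14, 5/14, 2/7, 1/7):
H = -3/14 × log_e(3/14) -5/14 × log_e(5/14) -2/7 × log_e(2/7) -1/7 × log_e(1/7)
H = 1.3337 nats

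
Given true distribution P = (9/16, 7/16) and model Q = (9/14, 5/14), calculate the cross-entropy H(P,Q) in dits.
0.3036 dits

Cross-entropy: H(P,Q) = -Σ p(x) log q(x)

Alternatively: H(P,Q) = H(P) + D_KL(P||Q)
H(P) = 0.2976 dits
D_KL(P||Q) = 0.0059 dits

H(P,Q) = 0.2976 + 0.0059 = 0.3036 dits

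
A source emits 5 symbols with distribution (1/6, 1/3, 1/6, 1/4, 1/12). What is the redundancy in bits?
0.1332 bits

Redundancy measures how far a source is from maximum entropy:
R = H_max - H(X)

Maximum entropy for 5 symbols: H_max = log_2(5) = 2.3219 bits
Actual entropy: H(X) = 2.1887 bits
Redundancy: R = 2.3219 - 2.1887 = 0.1332 bits

This redundancy represents potential for compression: the source could be compressed by 0.1332 bits per symbol.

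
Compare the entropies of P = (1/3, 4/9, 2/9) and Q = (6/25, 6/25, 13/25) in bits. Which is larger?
P

Computing entropies in bits:
H(P) = 1.5305
H(Q) = 1.4788

Distribution P has higher entropy.

Intuition: The distribution closer to uniform (more spread out) has higher entropy.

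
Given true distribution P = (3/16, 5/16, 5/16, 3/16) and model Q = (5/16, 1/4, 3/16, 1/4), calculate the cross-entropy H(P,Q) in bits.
2.0693 bits

Cross-entropy: H(P,Q) = -Σ p(x) log q(x)

Alternatively: H(P,Q) = H(P) + D_KL(P||Q)
H(P) = 1.9544 bits
D_KL(P||Q) = 0.1149 bits

H(P,Q) = 1.9544 + 0.1149 = 2.0693 bits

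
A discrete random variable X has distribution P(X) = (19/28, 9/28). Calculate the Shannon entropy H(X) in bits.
0.9059 bits

Shannon entropy is H(X) = -Σ p(x) log p(x).

For P = (19/28, 9/28):
H = -19/28 × log_2(19/28) -9/28 × log_2(9/28)
H = 0.9059 bits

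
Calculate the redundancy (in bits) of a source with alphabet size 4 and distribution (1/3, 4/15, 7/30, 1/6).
0.0425 bits

Redundancy measures how far a source is from maximum entropy:
R = H_max - H(X)

Maximum entropy for 4 symbols: H_max = log_2(4) = 2.0000 bits
Actual entropy: H(X) = 1.9575 bits
Redundancy: R = 2.0000 - 1.9575 = 0.0425 bits

This redundancy represents potential for compression: the source could be compressed by 0.0425 bits per symbol.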